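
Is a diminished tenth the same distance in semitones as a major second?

A diminished tenth spans 14 semitones; a major second spans 2 semitones. They differ by 12.

No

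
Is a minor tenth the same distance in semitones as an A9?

Both span 15 semitones: a minor tenth and an augmented ninth are the same chromatic distance.

Yes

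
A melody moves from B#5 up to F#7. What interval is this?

B to F spans five letter names (B-C-D-E-F), plus an octave — that makes it a twelfth of some quality.
A perfect twelfth would be 19 semitones; B#5 to F#7 is 18, one semitone narrower, so the interval is diminished.
(Equivalently, a compound diminished fifth: a diminished fifth plus an octave.)

diminished twelfth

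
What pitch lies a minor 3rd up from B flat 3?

D flat 4

Three letter names up from B: D.
Moving 3 semitones up from Bb3 (the size of a minor third) reaches Db4.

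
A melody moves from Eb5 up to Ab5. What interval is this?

E to A spans four letter names (E-F-G-A), so the interval is some kind of fourth.
Counting semitones, Eb5→Ab5 is 5, which is the perfect fourth.

perfect fourth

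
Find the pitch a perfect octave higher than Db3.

An octave keeps the letter name D, an octave up from D.
A perfect octave spans 12 semitones, so from Db3 the target pitch is Db4.

Db4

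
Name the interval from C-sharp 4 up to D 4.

C to D spans two letter names (C-D) — that makes it a second of some quality.
C#4 to D4 is 1 semitone, a half step short of the major second (2), so this is minor.

m2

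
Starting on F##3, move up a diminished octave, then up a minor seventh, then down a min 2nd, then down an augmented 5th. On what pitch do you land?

Up a diminished octave from F##3: F#4 (11 semitones up).
Up a minor seventh from F#4: E5 (10 semitones up).
Down a minor second from E5: D#5 (1 semitone down).
Down an augmented fifth from D#5: G4 (8 semitones down).

G4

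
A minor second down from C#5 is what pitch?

B#4

The second takes the letter from C down to B.
A minor second is 1 semitone; 1 semitone down from C#5 gives B#4.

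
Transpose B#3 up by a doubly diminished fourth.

The fourth takes the letter from B up to E.
Moving 3 semitones up from B#3 (the size of a doubly diminished fourth) reaches Eb4.

Eb4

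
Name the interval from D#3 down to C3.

A2

Descending from D#3 to C3 is the same interval as ascending C3 to D#3.
C to D spans two letter names (C-D) — that makes it a second of some quality.
A major second would be 2 semitones; C3 to D#3 is 3, one semitone wider, so the interval is augmented.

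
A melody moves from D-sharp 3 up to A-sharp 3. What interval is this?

P5

D to A spans five letter names (D-E-F-G-A) — that makes it a fifth of some quality.
Counting semitones, D#3→A#3 is 7, which is the perfect fifth.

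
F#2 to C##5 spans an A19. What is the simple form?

augmented 5th

Subtracting seven from the interval number removes an octave: 19 − 14 = 5.
That makes an augmented nineteenth a compound augmented fifth — 2 octaves plus an augmented fifth.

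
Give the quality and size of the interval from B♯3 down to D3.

augmented sixth

Descending from B#3 to D3 is the same interval as ascending D3 to B#3.
D to B spans six letter names (D-E-F-G-A-B) — that makes it a sixth of some quality.
A major sixth would be 9 semitones; D3 to B#3 is 10, one semitone wider, so the interval is augmented.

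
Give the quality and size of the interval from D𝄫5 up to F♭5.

D to F spans three letter names (D-E-F), so the interval is some kind of third.
Dbb5 to Fb5 is 4 semitones, matching the major third exactly, so the quality is major.

major third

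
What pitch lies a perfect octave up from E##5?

E##6

For an octave the letter name doesn't change: still E, an octave up.
Moving 12 semitones up from E##5 (the size of a perfect octave) reaches E##6.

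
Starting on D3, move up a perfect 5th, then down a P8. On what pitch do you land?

A2

D3 up a perfect fifth → A3 (7 semitones).
A perfect octave down from A3 is A2.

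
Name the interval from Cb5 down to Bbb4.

Descending from Cb5 to Bbb4 is the same interval as ascending Bbb4 to Cb5.
B to C spans two letter names (B-C), so the interval is some kind of second.
Bbb4 to Cb5 is 2 semitones, matching the major second exactly, so the quality is major.

M2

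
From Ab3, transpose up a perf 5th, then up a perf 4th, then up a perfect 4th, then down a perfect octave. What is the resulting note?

Up a perfect fifth from Ab3: Eb4 (7 semitones up).
A perfect fourth up from Eb4 is Ab4.
Ab4 up a perfect fourth → Db5 (5 semitones).
Db5 down a perfect octave → Db4 (12 semitones).

Db4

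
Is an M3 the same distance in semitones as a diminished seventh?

A major third spans 4 semitones; a diminished seventh spans 9 semitones. They differ by 5.

No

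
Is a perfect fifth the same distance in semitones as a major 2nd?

No

A perfect fifth spans 7 semitones; a major second spans 2 semitones. They differ by 5.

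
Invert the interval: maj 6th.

m3

Inverted interval numbers add to nine, so a sixth pairs with a third (6 + 3 = 9).
Quality inverts too: major becomes minor. That makes the inversion a minor third.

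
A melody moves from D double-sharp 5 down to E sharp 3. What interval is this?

Descending from D##5 to E#3 is the same interval as ascending E#3 to D##5.
E to D spans seven letter names (E-F-G-A-B-C-D), plus an octave — that makes it a fourteenth of some quality.
Counting semitones, E#3→D##5 is 23, which is the major fourteenth.
(Equivalently, a compound major seventh: a major seventh plus an octave.)

major fourteenth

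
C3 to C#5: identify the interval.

augmented 15th

C to C is the same letter name, plus 2 octaves, so the interval is some kind of fifteenth.
A perfect fifteenth would be 24 semitones; C3 to C#5 is 25, one semitone wider, so the interval is augmented.
(Equivalently, a compound augmented octave: an augmented octave plus an octave.)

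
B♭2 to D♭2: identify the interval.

major sixth

Descending from Bb2 to Db2 is the same interval as ascending Db2 to Bb2.
D to B spans six letter names (D-E-F-G-A-B): a sixth.
The major sixth spans 9 semitones, and Db2 to Bb2 is exactly 9 semitones — so this is a major sixth.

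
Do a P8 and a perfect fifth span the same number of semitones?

12 semitones (perfect octave) vs 7 semitones (perfect fifth): not equal.

No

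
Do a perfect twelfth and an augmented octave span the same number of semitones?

A perfect twelfth is 19 semitones but an augmented octave is 13 semitones — different sizes.

No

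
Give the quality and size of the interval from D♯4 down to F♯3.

Descending from D#4 to F#3 is the same interval as ascending F#3 to D#4.
F to D spans six letter names (F-G-A-B-C-D) — that makes it a sixth of some quality.
Counting semitones, F#3→D#4 is 9, which is the major sixth.

major 6th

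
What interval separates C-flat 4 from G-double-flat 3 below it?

Descending from Cb4 to Gbb3 is the same interval as ascending Gbb3 to Cb4.
G to C spans four letter names (G-A-B-C), so the interval is some kind of fourth.
Gbb3 to Cb4 spans 6 semitones — one semitone wider than the perfect fourth (5) — giving an augmented fourth.

A4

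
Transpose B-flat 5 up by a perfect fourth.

The fourth takes the letter from B up to E.
Moving 5 semitones up from Bb5 (the size of a perfect fourth) reaches Eb6.

E-flat 6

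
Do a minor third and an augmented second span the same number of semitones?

A minor third spans 3 semitones, and an augmented second also spans 3 semitones — they're enharmonic.

Yes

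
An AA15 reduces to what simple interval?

doubly augmented 8th

Subtracting seven from the interval number removes an octave: 15 − 7 = 8.
So a doubly augmented fifteenth is an octave plus a doubly augmented octave. The quality is unchanged.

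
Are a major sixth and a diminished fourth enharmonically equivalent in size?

A major sixth is 9 semitones but a diminished fourth is 4 semitones — different sizes.

No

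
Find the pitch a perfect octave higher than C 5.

C 6

For an octave the letter name doesn't change: still C, an octave up.
A perfect octave spans 12 semitones, so from C5 the target pitch is C6.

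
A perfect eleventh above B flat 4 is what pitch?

The eleventh's letter: B up four letter names plus an octave → E.
A perfect eleventh spans 17 semitones, so from Bb4 the target pitch is Eb6.

E flat 6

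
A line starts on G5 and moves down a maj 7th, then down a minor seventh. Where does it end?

Bb3

G5 down a major seventh → Ab4 (11 semitones).
Ab4 down a minor seventh → Bb3 (10 semitones).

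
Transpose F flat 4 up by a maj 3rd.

The third takes the letter from F up to A.
A major third spans 4 semitones, so from Fb4 the target pitch is Ab4.

A flat 4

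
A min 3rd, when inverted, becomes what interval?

M6

The rule of nine gives the new number: 9 − 3 = 6, so a third becomes a sixth.
The quality also flips — minor becomes major — giving a major sixth.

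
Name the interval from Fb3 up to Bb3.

F to B spans four letter names (F-G-A-B): a fourth.
A perfect fourth would be 5 semitones; Fb3 to Bb3 is 6, one semitone wider, so the interval is augmented.

augmented 4th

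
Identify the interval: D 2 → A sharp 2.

augmented fifth

D to A spans five letter names (D-E-F-G-A): a fifth.
D2 to A#2 spans 8 semitones — one semitone wider than the perfect fifth (7) — giving an augmented fifth.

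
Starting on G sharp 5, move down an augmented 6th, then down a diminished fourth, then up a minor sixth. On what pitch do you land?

D 5

An augmented sixth down from G#5 is Bb4.
Bb4 down a diminished fourth → F#4 (4 semitones).
Up a minor sixth from F#4: D5 (8 semitones up).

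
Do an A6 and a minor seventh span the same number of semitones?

Yes

An augmented sixth spans 10 semitones, and a minor seventh also spans 10 semitones — they're enharmonic.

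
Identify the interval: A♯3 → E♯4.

A to E spans five letter names (A-B-C-D-E), so the interval is some kind of fifth.
A#3 to E#4 is 7 semitones, matching the perfect fifth exactly, so the quality is perfect.

P5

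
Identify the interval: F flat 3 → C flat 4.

F to C spans five letter names (F-G-A-B-C), so the interval is some kind of fifth.
Fb3 to Cb4 is 7 semitones, matching the perfect fifth exactly, so the quality is perfect.

perfect fifth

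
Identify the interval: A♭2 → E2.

Descending from Ab2 to E2 is the same interval as ascending E2 to Ab2.
E to A spans four letter names (E-F-G-A): a fourth.
E2 to Ab2 spans 4 semitones — one semitone narrower than the perfect fourth (5) — giving a diminished fourth.

diminished 4th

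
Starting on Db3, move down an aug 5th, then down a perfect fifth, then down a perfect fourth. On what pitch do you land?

Gbb1

Db3 down an augmented fifth → Gbb2 (8 semitones).
Gbb2 down a perfect fifth → Cbb2 (7 semitones).
A perfect fourth down from Cbb2 is Gbb1.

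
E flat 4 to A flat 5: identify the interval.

E to A spans four letter names (E-F-G-A), plus an octave: an eleventh.
Counting semitones, Eb4→Ab5 is 17, which is the perfect eleventh.
(Equivalently, a compound perfect fourth: a perfect fourth plus an octave.)

perfect 11th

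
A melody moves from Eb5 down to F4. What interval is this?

m7

Descending from Eb5 to F4 is the same interval as ascending F4 to Eb5.
F to E spans seven letter names (F-G-A-B-C-D-E), so the interval is some kind of seventh.
At 10 semitones, F4→Eb5 falls one short of a major seventh: minor.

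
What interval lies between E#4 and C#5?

minor 6th

E to C spans six letter names (E-F-G-A-B-C), so the interval is some kind of sixth.
A major sixth would be 9 semitones, but E#4 to C#5 is 8 — one semitone narrower, making it a minor sixth.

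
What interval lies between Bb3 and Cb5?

B to C spans two letter names (B-C), plus an octave: a ninth.
At 13 semitones, Bb3→Cb5 falls one short of a major ninth: minor.
(Equivalently, a compound minor second: a minor second plus an octave.)

minor ninth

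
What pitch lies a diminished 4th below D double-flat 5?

The fourth takes the letter from D down to A.
A diminished fourth spans 4 semitones, so from Dbb5 the target pitch is Ab4.

A flat 4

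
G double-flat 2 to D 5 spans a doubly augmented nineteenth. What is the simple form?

AA5

Subtracting seven from the interval number removes an octave: 19 − 14 = 5.
Quality carries through unchanged, so the simple form is a doubly augmented fifth.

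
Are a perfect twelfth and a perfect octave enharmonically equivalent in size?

A perfect twelfth spans 19 semitones; a perfect octave spans 12 semitones. They differ by 7.

No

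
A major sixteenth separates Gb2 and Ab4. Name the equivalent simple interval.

Subtracting seven from the interval number removes an octave: 16 − 14 = 2.
So a major sixteenth is 2 octaves plus a major second. The quality is unchanged.

major 2nd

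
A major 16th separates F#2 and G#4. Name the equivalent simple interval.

Subtracting seven from the interval number removes an octave: 16 − 14 = 2.
So a major sixteenth is 2 octaves plus a major second. The quality is unchanged.

major second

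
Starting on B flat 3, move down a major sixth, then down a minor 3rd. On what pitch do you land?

Bb3 down a major sixth → Db3 (9 semitones).
Db3 down a minor third → Bb2 (3 semitones).

B flat 2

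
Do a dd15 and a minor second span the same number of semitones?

No

22 semitones (doubly diminished fifteenth) vs 1 semitone (minor second): not equal.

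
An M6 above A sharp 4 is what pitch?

The sixth takes the letter from A up to F.
Moving 9 semitones up from A#4 (the size of a major sixth) reaches F##5.

F double-sharp 5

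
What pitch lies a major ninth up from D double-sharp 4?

The ninth's letter: D up two letter names plus an octave → E.
A major ninth is 14 semitones; 14 semitones up from D##4 gives E##5.

E double-sharp 5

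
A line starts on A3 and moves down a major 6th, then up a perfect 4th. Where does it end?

F3

A major sixth down from A3 is C3.
Up a perfect fourth from C3: F3 (5 semitones up).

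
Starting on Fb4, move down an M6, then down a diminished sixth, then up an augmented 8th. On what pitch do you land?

A major sixth down from Fb4 is Abb3.
Down a diminished sixth from Abb3: C3 (7 semitones down).
C3 up an augmented octave → C#4 (13 semitones).

C#4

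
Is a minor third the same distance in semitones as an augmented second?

Yes

Both span 3 semitones: a minor third and an augmented second are the same chromatic distance.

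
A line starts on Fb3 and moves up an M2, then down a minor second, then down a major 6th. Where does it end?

Fb3 up a major second → Gb3 (2 semitones).
Down a minor second from Gb3: F3 (1 semitone down).
Down a major sixth from F3: Ab2 (9 semitones down).

Ab2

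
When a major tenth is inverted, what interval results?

First reduce the compound major tenth to its simple form, a major third.
Interval numbers invert to sum to nine: 3 + 6 = 9, so a third inverts to a sixth.
And major becomes minor under inversion, so we get a minor sixth.

minor sixth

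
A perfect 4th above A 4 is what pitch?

The fourth takes the letter from A up to D.
Moving 5 semitones up from A4 (the size of a perfect fourth) reaches D5.

D 5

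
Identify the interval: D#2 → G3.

D to G spans four letter names (D-E-F-G), plus an octave, so the interval is some kind of eleventh.
The perfect eleventh is 17 semitones; here we have 16, one semitone narrower: diminished.
(Equivalently, a compound diminished fourth: a diminished fourth plus an octave.)

diminished eleventh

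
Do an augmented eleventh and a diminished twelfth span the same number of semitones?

Yes

An augmented eleventh spans 18 semitones, and a diminished twelfth also spans 18 semitones — they're enharmonic.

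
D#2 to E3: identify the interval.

D to E spans two letter names (D-E), plus an octave, so the interval is some kind of ninth.
D#2 to E3 is 13 semitones, a half step short of the major ninth (14), so this is minor.
(Equivalently, a compound minor second: a minor second plus an octave.)

minor ninth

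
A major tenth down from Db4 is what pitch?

The tenth's letter: D down three letter names plus an octave → B.
A major tenth is 16 semitones; 16 semitones down from Db4 gives Bbb2.

Bbb2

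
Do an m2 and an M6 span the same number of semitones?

No

A minor second spans 1 semitone; a major sixth spans 9 semitones. They differ by 8.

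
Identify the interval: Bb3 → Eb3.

Descending from Bb3 to Eb3 is the same interval as ascending Eb3 to Bb3.
E to B spans five letter names (E-F-G-A-B) — that makes it a fifth of some quality.
Eb3 to Bb3 is 7 semitones, matching the perfect fifth exactly, so the quality is perfect.

P5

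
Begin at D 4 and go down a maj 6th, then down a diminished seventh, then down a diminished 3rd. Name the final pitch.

Down a major sixth from D4: F3 (9 semitones down).
F3 down a diminished seventh → G#2 (9 semitones).
A diminished third down from G#2 is E##2.

E double-sharp 2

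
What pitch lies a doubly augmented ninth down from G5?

The ninth's letter: G down two letter names plus an octave → F.
Moving 16 semitones down from G5 (the size of a doubly augmented ninth) reaches Fbb4.

Fbb4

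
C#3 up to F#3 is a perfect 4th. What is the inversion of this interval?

Inverted interval numbers add to nine, so a fourth pairs with a fifth (4 + 5 = 9).
Quality inverts too: perfect stays perfect. That makes the inversion a perfect fifth.

perfect fifth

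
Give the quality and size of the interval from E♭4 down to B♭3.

Descending from Eb4 to Bb3 is the same interval as ascending Bb3 to Eb4.
B to E spans four letter names (B-C-D-E): a fourth.
Bb3 to Eb4 is 5 semitones, matching the perfect fourth exactly, so the quality is perfect.

perfect fourth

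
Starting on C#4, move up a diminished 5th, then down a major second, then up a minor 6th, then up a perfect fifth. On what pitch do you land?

Up a diminished fifth from C#4: G4 (6 semitones up).
G4 down a major second → F4 (2 semitones).
A minor sixth up from F4 is Db5.
Up a perfect fifth from Db5: Ab5 (7 semitones up).

Ab5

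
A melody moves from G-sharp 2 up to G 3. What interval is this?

G to G is the same letter name, plus an octave — that makes it an octave of some quality.
A perfect octave would be 12 semitones; G#2 to G3 is 11, one semitone narrower, so the interval is diminished.

diminished octave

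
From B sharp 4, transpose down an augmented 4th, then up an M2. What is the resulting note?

B#4 down an augmented fourth → F#4 (6 semitones).
Up a major second from F#4: G#4 (2 semitones up).

G sharp 4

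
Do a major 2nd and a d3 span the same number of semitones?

Yes

A major second = 2 semitones = a diminished third; enharmonically equal.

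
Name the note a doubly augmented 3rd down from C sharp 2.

Counting three letter names down from C lands on A.
A doubly augmented third spans 6 semitones, so from C#2 the target pitch is Abb1.

A double-flat 1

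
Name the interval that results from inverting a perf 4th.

perfect 5th

The rule of nine gives the new number: 9 − 4 = 5, so a fourth becomes a fifth.
And perfect stays perfect under inversion, so we get a perfect fifth.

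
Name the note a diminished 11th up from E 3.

A-flat 4

The eleventh's letter: E up four letter names plus an octave → A.
Moving 16 semitones up from E3 (the size of a diminished eleventh) reaches Ab4.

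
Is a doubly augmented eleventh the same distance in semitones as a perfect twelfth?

Yes

Both span 19 semitones: a doubly augmented eleventh and a perfect twelfth are the same chromatic distance.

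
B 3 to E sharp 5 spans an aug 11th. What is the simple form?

Each octave removed subtracts seven from the number: 11 − 7 = 4.
That makes an augmented eleventh a compound augmented fourth — an octave plus an augmented fourth.

augmented fourth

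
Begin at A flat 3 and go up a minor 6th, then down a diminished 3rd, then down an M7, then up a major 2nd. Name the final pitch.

F 3

Ab3 up a minor sixth → Fb4 (8 semitones).
A diminished third down from Fb4 is D4.
D4 down a major seventh → Eb3 (11 semitones).
A major second up from Eb3 is F3.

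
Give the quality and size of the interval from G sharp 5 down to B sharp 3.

Descending from G#5 to B#3 is the same interval as ascending B#3 to G#5.
B to G spans six letter names (B-C-D-E-F-G), plus an octave: a thirteenth.
A major thirteenth would be 21 semitones, but B#3 to G#5 is 20 — one semitone narrower, making it a minor thirteenth.
(Equivalently, a compound minor sixth: a minor sixth plus an octave.)

m13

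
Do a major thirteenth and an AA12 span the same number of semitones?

Yes

A major thirteenth = 21 semitones = a doubly augmented twelfth; enharmonically equal.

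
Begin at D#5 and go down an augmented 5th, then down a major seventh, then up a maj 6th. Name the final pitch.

Down an augmented fifth from D#5: G4 (8 semitones down).
G4 down a major seventh → Ab3 (11 semitones).
A major sixth up from Ab3 is F4.

F4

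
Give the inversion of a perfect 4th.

perfect fifth

Inverted interval numbers add to nine, so a fourth pairs with a fifth (4 + 5 = 9).
Quality inverts too: perfect stays perfect. That makes the inversion a perfect fifth.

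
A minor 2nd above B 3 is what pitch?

The second takes the letter from B up to C.
A minor second spans 1 semitone, so from B3 the target pitch is C4.

C 4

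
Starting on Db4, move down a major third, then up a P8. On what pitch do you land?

A major third down from Db4 is Bbb3.
Up a perfect octave from Bbb3: Bbb4 (12 semitones up).

Bbb4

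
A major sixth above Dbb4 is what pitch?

Bbb4

Six letter names up from D: B.
Moving 9 semitones up from Dbb4 (the size of a major sixth) reaches Bbb4.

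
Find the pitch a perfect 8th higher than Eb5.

Eb6

For an octave the letter name doesn't change: still E, an octave up.
A perfect octave is 12 semitones; 12 semitones up from Eb5 gives Eb6.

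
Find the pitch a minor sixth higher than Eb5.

Cb6

Six letter names up from E: C.
Moving 8 semitones up from Eb5 (the size of a minor sixth) reaches Cb6.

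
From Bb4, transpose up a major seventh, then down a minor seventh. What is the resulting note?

Up a major seventh from Bb4: A5 (11 semitones up).
A minor seventh down from A5 is B4.

B4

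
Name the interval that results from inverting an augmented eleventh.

First reduce the compound augmented eleventh to its simple form, an augmented fourth.
Interval numbers invert to sum to nine: 4 + 5 = 9, so a fourth inverts to a fifth.
The quality also flips — augmented becomes diminished — giving a diminished fifth.

diminished 5th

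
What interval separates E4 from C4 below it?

M3

Descending from E4 to C4 is the same interval as ascending C4 to E4.
C to E spans three letter names (C-D-E), so the interval is some kind of third.
Counting semitones, C4→E4 is 4, which is the major third.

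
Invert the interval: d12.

First reduce the compound diminished twelfth to its simple form, a diminished fifth.
The rule of nine gives the new number: 9 − 5 = 4, so a fifth becomes a fourth.
Quality inverts too: diminished becomes augmented. That makes the inversion an augmented fourth.

augmented fourth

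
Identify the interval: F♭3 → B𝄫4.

F to B spans four letter names (F-G-A-B), plus an octave — that makes it an eleventh of some quality.
Fb3 to Bbb4 is 17 semitones, matching the perfect eleventh exactly, so the quality is perfect.
(Equivalently, a compound perfect fourth: a perfect fourth plus an octave.)

perfect eleventh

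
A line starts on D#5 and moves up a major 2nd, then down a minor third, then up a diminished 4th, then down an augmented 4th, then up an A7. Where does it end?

Up a major second from D#5: E#5 (2 semitones up).
A minor third down from E#5 is C##5.
Up a diminished fourth from C##5: F#5 (4 semitones up).
Down an augmented fourth from F#5: C5 (6 semitones down).
An augmented seventh up from C5 is B#5.

B#5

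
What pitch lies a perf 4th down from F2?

Counting four letter names down from F lands on C.
Moving 5 semitones down from F2 (the size of a perfect fourth) reaches C2.

C2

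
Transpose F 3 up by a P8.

F 4

For an octave the letter name doesn't change: still F, an octave up.
Moving 12 semitones up from F3 (the size of a perfect octave) reaches F4.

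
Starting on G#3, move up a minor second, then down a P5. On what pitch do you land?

D3

A minor second up from G#3 is A3.
A perfect fifth down from A3 is D3.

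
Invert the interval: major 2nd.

minor 7th

Inverted interval numbers add to nine, so a second pairs with a seventh (2 + 7 = 9).
Quality inverts too: major becomes minor. That makes the inversion a minor seventh.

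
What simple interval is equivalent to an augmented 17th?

Each octave removed subtracts seven from the number: 17 − 14 = 3.
So an augmented seventeenth is 2 octaves plus an augmented third. The quality is unchanged.

augmented third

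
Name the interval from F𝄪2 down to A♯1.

Descending from F##2 to A#1 is the same interval as ascending A#1 to F##2.
A to F spans six letter names (A-B-C-D-E-F) — that makes it a sixth of some quality.
Counting semitones, A#1→F##2 is 9, which is the major sixth.

M6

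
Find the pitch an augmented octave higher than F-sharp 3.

An octave keeps the letter name F, an octave up from F.
An augmented octave is 13 semitones; 13 semitones up from F#3 gives F##4.

F-double-sharp 4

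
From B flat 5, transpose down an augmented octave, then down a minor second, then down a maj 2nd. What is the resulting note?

Bb5 down an augmented octave → Bbb4 (13 semitones).
A minor second down from Bbb4 is Ab4.
Ab4 down a major second → Gb4 (2 semitones).

G flat 4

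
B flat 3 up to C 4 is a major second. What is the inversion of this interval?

minor 7th

The rule of nine gives the new number: 9 − 2 = 7, so a second becomes a seventh.
And major becomes minor under inversion, so we get a minor seventh.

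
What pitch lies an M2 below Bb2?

The second takes the letter from B down to A.
A major second is 2 semitones; 2 semitones down from Bb2 gives Ab2.

Ab2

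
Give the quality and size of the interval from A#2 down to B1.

major seventh

Descending from A#2 to B1 is the same interval as ascending B1 to A#2.
B to A spans seven letter names (B-C-D-E-F-G-A): a seventh.
The major seventh spans 11 semitones, and B1 to A#2 is exactly 11 semitones — so this is a major seventh.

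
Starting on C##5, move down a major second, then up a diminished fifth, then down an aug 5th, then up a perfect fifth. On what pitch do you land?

F5

C##5 down a major second → B#4 (2 semitones).
Up a diminished fifth from B#4: F#5 (6 semitones up).
F#5 down an augmented fifth → Bb4 (8 semitones).
Bb4 up a perfect fifth → F5 (7 semitones).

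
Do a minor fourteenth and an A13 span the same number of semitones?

Yes

A minor fourteenth = 22 semitones = an augmented thirteenth; enharmonically equal.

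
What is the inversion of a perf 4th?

perfect 5th

Inverted interval numbers add to nine, so a fourth pairs with a fifth (4 + 5 = 9).
The quality also flips — perfect stays perfect — giving a perfect fifth.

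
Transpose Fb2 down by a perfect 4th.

Cb2

The fourth takes the letter from F down to C.
A perfect fourth is 5 semitones; 5 semitones down from Fb2 gives Cb2.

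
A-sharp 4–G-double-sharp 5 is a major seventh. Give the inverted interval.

Interval numbers invert to sum to nine: 7 + 2 = 9, so a seventh inverts to a second.
And major becomes minor under inversion, so we get a minor second.

minor second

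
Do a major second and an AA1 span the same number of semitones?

Both span 2 semitones: a major second and a doubly augmented unison are the same chromatic distance.

Yes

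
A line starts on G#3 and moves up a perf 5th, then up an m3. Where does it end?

Up a perfect fifth from G#3: D#4 (7 semitones up).
Up a minor third from D#4: F#4 (3 semitones up).

F#4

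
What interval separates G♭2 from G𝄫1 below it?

augmented 8th

Descending from Gb2 to Gbb1 is the same interval as ascending Gbb1 to Gb2.
G to G is the same letter name, plus an octave — that makes it an octave of some quality.
The perfect octave is 12 semitones; here we have 13, one semitone wider: augmented.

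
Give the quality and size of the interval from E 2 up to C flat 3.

diminished sixth

E to C spans six letter names (E-F-G-A-B-C): a sixth.
The major sixth is 9 semitones; here we have 7, two semitones narrower: diminished.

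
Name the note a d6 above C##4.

A4

The sixth takes the letter from C up to A.
Moving 7 semitones up from C##4 (the size of a diminished sixth) reaches A4.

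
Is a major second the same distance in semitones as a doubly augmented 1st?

Yes

A major second spans 2 semitones, and a doubly augmented unison also spans 2 semitones — they're enharmonic.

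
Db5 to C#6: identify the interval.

D to C spans seven letter names (D-E-F-G-A-B-C) — that makes it a seventh of some quality.
A major seventh would be 11 semitones; Db5 to C#6 is 12, one semitone wider, so the interval is augmented.

augmented seventh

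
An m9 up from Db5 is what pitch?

Ebb6

Counting two letter names plus an octave up from D lands on E.
Moving 13 semitones up from Db5 (the size of a minor ninth) reaches Ebb6.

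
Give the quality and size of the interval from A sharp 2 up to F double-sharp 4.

M13

A to F spans six letter names (A-B-C-D-E-F), plus an octave: a thirteenth.
The major thirteenth spans 21 semitones, and A#2 to F##4 is exactly 21 semitones — so this is a major thirteenth.
(Equivalently, a compound major sixth: a major sixth plus an octave.)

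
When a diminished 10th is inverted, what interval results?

First reduce the compound diminished tenth to its simple form, a diminished third.
Inverted interval numbers add to nine, so a third pairs with a sixth (3 + 6 = 9).
Quality inverts too: diminished becomes augmented. That makes the inversion an augmented sixth.

A6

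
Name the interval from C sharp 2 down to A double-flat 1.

AA3

Descending from C#2 to Abb1 is the same interval as ascending Abb1 to C#2.
A to C spans three letter names (A-B-C): a third.
The major third is 4 semitones; here we have 6, two semitones wider: doubly augmented.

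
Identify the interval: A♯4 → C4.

Descending from A#4 to C4 is the same interval as ascending C4 to A#4.
C to A spans six letter names (C-D-E-F-G-A): a sixth.
A major sixth would be 9 semitones; C4 to A#4 is 10, one semitone wider, so the interval is augmented.

augmented sixth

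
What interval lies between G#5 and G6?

G to G is the same letter name, plus an octave, so the interval is some kind of octave.
G#5 to G6 spans 11 semitones — one semitone narrower than the perfect octave (12) — giving a diminished octave.

diminished 8th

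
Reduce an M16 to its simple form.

Each octave removed subtracts seven from the number: 16 − 14 = 2.
So a major sixteenth is 2 octaves plus a major second. The quality is unchanged.

M2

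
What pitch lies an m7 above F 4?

The seventh takes the letter from F up to E.
Moving 10 semitones up from F4 (the size of a minor seventh) reaches Eb5.

E flat 5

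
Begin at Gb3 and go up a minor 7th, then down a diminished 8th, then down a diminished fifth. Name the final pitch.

Up a minor seventh from Gb3: Fb4 (10 semitones up).
Fb4 down a diminished octave → F3 (11 semitones).
F3 down a diminished fifth → B2 (6 semitones).

B2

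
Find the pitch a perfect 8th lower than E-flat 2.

E-flat 1

An octave keeps the letter name E, an octave down from E.
A perfect octave is 12 semitones; 12 semitones down from Eb2 gives Eb1.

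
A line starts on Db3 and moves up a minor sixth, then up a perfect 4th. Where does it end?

Ebb4

Db3 up a minor sixth → Bbb3 (8 semitones).
Up a perfect fourth from Bbb3: Ebb4 (5 semitones up).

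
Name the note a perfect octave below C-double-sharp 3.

C-double-sharp 2

For an octave the letter name doesn't change: still C, an octave down.
Moving 12 semitones down from C##3 (the size of a perfect octave) reaches C##2.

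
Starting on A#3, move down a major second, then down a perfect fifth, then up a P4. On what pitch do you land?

F#3

A major second down from A#3 is G#3.
A perfect fifth down from G#3 is C#3.
A perfect fourth up from C#3 is F#3.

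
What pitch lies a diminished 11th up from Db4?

Gbb5

Four letters up from D (plus an octave) reaches G.
A diminished eleventh is 16 semitones; 16 semitones up from Db4 gives Gbb5.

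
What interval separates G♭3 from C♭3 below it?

Descending from Gb3 to Cb3 is the same interval as ascending Cb3 to Gb3.
C to G spans five letter names (C-D-E-F-G): a fifth.
Counting semitones, Cb3→Gb3 is 7, which is the perfect fifth.

perfect fifth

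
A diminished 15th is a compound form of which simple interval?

Subtracting seven from the interval number removes an octave: 15 − 7 = 8.
Quality carries through unchanged, so the simple form is a diminished octave.

diminished 8th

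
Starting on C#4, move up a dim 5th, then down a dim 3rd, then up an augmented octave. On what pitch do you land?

A diminished fifth up from C#4 is G4.
A diminished third down from G4 is E#4.
E#4 up an augmented octave → E##5 (13 semitones).

E##5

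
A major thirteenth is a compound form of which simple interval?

major 6th

Subtracting seven from the interval number removes an octave: 13 − 7 = 6.
That makes a major thirteenth a compound major sixth — an octave plus a major sixth.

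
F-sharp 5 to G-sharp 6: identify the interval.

F to G spans two letter names (F-G), plus an octave: a ninth.
F#5 to G#6 is 14 semitones, matching the major ninth exactly, so the quality is major.
(Equivalently, a compound major second: a major second plus an octave.)

major ninth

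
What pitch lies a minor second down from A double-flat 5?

G flat 5

Counting two letter names down from A lands on G.
A minor second is 1 semitone; 1 semitone down from Abb5 gives Gb5.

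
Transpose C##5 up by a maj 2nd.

The second takes the letter from C up to D.
Moving 2 semitones up from C##5 (the size of a major second) reaches D##5.

D##5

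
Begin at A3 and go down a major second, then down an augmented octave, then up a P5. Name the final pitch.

A3 down a major second → G3 (2 semitones).
G3 down an augmented octave → Gb2 (13 semitones).
Gb2 up a perfect fifth → Db3 (7 semitones).

Db3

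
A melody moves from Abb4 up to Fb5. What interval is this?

A to F spans six letter names (A-B-C-D-E-F) — that makes it a sixth of some quality.
Counting semitones, Abb4→Fb5 is 9, which is the major sixth.

major 6th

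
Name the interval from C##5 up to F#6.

C to F spans four letter names (C-D-E-F), plus an octave — that makes it an eleventh of some quality.
C##5 to F#6 spans 16 semitones — one semitone narrower than the perfect eleventh (17) — giving a diminished eleventh.
(Equivalently, a compound diminished fourth: a diminished fourth plus an octave.)

d11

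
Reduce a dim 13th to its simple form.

Each octave removed subtracts seven from the number: 13 − 7 = 6.
Quality carries through unchanged, so the simple form is a diminished sixth.

d6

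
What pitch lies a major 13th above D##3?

B##4

The thirteenth's letter: D up six letter names plus an octave → B.
A major thirteenth spans 21 semitones, so from D##3 the target pitch is B##4.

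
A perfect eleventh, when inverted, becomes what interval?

First reduce the compound perfect eleventh to its simple form, a perfect fourth.
Interval numbers invert to sum to nine: 4 + 5 = 9, so a fourth inverts to a fifth.
Quality inverts too: perfect stays perfect. That makes the inversion a perfect fifth.

perfect fifth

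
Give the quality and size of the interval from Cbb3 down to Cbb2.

Descending from Cbb3 to Cbb2 is the same interval as ascending Cbb2 to Cbb3.
C to C is the same letter name, plus an octave: an octave.
Cbb2 to Cbb3 is 12 semitones, matching the perfect octave exactly, so the quality is perfect.

perfect 8th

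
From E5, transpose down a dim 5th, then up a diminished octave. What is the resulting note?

A5

Down a diminished fifth from E5: A#4 (6 semitones down).
Up a diminished octave from A#4: A5 (11 semitones up).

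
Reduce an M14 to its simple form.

major 7th

Take out an octave (7 from the number): 14 − 7 = 7.
So a major fourteenth is an octave plus a major seventh. The quality is unchanged.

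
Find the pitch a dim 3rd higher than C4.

Three letter names up from C: E.
A diminished third is 2 semitones; 2 semitones up from C4 gives Ebb4.

Ebb4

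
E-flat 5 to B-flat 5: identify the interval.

E to B spans five letter names (E-F-G-A-B), so the interval is some kind of fifth.
The perfect fifth spans 7 semitones, and Eb5 to Bb5 is exactly 7 semitones — so this is a perfect fifth.

perfect 5th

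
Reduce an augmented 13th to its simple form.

Each octave removed subtracts seven from the number: 13 − 7 = 6.
That makes an augmented thirteenth a compound augmented sixth — an octave plus an augmented sixth.

A6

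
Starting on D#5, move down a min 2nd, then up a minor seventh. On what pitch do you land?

A minor second down from D#5 is C##5.
C##5 up a minor seventh → B#5 (10 semitones).

B#5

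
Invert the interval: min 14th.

major 2nd

First reduce the compound minor fourteenth to its simple form, a minor seventh.
Interval numbers invert to sum to nine: 7 + 2 = 9, so a seventh inverts to a second.
The quality also flips — minor becomes major — giving a major second.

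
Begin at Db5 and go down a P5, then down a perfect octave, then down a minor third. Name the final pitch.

Down a perfect fifth from Db5: Gb4 (7 semitones down).
Gb4 down a perfect octave → Gb3 (12 semitones).
Gb3 down a minor third → Eb3 (3 semitones).

Eb3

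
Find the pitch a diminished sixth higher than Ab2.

Fbb3

Counting six letter names up from A lands on F.
A diminished sixth is 7 semitones; 7 semitones up from Ab2 gives Fbb3.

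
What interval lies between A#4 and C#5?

A to C spans three letter names (A-B-C): a third.
A major third would be 4 semitones, but A#4 to C#5 is 3 — one semitone narrower, making it a minor third.

m3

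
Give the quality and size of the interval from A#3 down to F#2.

Descending from A#3 to F#2 is the same interval as ascending F#2 to A#3.
F to A spans three letter names (F-G-A), plus an octave — that makes it a tenth of some quality.
Counting semitones, F#2→A#3 is 16, which is the major tenth.
(Equivalently, a compound major third: a major third plus an octave.)

major 10th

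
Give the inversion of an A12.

diminished fourth

First reduce the compound augmented twelfth to its simple form, an augmented fifth.
The rule of nine gives the new number: 9 − 5 = 4, so a fifth becomes a fourth.
Quality inverts too: augmented becomes diminished. That makes the inversion a diminished fourth.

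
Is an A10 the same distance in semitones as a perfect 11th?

Yes

Both span 17 semitones: an augmented tenth and a perfect eleventh are the same chromatic distance.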